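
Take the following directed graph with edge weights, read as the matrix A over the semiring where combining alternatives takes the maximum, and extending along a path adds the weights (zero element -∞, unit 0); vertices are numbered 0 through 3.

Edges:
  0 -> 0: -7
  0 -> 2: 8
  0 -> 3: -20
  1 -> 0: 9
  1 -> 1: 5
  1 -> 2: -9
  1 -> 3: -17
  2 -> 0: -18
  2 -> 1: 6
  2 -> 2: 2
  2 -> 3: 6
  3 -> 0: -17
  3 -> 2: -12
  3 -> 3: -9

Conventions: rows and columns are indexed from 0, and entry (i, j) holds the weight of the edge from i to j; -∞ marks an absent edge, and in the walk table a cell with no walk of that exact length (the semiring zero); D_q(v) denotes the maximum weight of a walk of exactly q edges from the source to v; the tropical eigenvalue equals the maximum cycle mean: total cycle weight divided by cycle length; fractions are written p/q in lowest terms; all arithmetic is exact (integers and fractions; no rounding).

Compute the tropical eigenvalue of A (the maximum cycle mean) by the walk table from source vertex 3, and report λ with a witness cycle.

q=0: [-∞, -∞, -∞, 0]
q=1: [-17, -∞, -12, -9]
q=2: [-24, -6, -9, -6]
q=3: [3, -1, -7, -3]
q=4: [8, 4, 11, -1]
Optimal cycle mean attained by: cycle 0->2->1->0, total 8 + 6 + 9, length 3.
Answer: λ = 23/3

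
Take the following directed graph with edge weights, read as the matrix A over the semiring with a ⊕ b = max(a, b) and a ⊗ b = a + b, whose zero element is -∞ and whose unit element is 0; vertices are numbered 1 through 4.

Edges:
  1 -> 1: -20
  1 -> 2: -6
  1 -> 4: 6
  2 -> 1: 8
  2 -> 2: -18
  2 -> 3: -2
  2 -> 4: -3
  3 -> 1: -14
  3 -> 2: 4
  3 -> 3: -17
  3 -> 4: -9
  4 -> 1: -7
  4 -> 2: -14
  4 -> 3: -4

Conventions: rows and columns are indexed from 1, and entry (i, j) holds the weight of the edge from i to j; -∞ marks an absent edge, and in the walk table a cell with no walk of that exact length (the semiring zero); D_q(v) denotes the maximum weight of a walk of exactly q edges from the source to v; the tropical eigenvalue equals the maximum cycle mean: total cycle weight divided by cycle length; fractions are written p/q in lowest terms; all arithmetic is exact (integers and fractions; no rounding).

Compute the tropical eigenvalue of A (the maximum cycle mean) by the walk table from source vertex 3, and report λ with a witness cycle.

q=0: [-∞, -∞, 0, -∞]
q=1: [-14, 4, -17, -9]
q=2: [12, -13, 2, 1]
q=3: [-5, 6, -3, 18]
q=4: [14, 4, 14, 3]
Optimal cycle mean attained by: cycle 1->4->3->2->1, total 6 + (-4) + 4 + 8, length 4.
Answer: λ = 7/2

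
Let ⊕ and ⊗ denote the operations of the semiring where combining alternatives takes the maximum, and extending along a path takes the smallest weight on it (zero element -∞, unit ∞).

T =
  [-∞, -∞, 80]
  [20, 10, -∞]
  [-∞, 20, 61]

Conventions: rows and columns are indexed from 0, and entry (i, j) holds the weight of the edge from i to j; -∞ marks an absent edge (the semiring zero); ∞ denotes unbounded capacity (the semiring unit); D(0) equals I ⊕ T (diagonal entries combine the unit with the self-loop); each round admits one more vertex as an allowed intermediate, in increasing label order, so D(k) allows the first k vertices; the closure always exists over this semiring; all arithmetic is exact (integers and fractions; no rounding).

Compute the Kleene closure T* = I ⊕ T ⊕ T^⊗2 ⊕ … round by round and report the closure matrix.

D(0):
  [∞, -∞, 80]
  [20, ∞, -∞]
  [-∞, 20, ∞]
D(1):
  [∞, -∞, 80]
  [20, ∞, 20]
  [-∞, 20, ∞]
D(2):
  [∞, -∞, 80]
  [20, ∞, 20]
  [20, 20, ∞]
D(3):
  [∞, 20, 80]
  [20, ∞, 20]
  [20, 20, ∞]
Answer: T* = [[∞, 20, 80], [20, ∞, 20], [20, 20, ∞]]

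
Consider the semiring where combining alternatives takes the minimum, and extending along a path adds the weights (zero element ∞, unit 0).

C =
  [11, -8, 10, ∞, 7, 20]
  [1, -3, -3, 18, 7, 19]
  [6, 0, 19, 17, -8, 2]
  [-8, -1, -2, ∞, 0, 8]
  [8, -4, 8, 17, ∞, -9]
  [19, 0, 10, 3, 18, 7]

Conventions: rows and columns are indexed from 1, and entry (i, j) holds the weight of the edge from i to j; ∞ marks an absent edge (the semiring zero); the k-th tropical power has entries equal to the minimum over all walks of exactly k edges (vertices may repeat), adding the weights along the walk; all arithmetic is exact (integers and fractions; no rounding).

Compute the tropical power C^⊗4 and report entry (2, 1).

C^⊗2:
  [-7, -11, -11, 10, -1, -2]
  [-2, -7, -6, 14, -11, -2]
  [0, -12, -3, 5, 7, -17]
  [0, -16, -4, 11, -10, -9]
  [-3, -9, -7, -6, 0, -2]
  [-5, -3, -3, 10, 2, 9]
C^⊗3:
  [-10, -15, -14, 1, -19, -10]
  [-6, -15, -10, 1, -14, -20]
  [-11, -17, -15, -14, -11, -10]
  [-15, -19, -19, -6, -12, -19]
  [-14, -12, -12, 1, -15, -9]
  [-2, -13, -6, 12, -11, -7]
C^⊗4:
  [-14, -23, -18, -7, -22, -28]
  [-14, -20, -18, -17, -18, -23]
  [-22, -20, -20, -7, -23, -20]
  [-18, -23, -22, -16, -27, -21]
  [-11, -22, -15, -6, -20, -24]
  [-12, -16, -16, -4, -14, -20]
Key observation: the optimum is the walk 2->3->5->2->1, with weight (-3) + (-8) + (-4) + 1 = -14.
Optimal value attained by: walk 2->3->5->2->1.
Answer: (C^⊗4)[2][1] = -14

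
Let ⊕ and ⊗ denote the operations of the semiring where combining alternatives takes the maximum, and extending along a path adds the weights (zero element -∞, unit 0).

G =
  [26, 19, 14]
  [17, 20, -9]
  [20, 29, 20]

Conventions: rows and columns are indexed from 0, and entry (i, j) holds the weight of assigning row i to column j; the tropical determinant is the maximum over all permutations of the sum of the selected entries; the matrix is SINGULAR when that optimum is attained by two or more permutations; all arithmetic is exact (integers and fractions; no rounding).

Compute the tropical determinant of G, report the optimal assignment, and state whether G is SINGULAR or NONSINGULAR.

σ = (0, 1, 2): 26 + 20 + 20 = 66
σ = (0, 2, 1): 26 + (-9) + 29 = 46
σ = (1, 0, 2): 19 + 17 + 20 = 56
σ = (1, 2, 0): 19 + (-9) + 20 = 30
σ = (2, 0, 1): 14 + 17 + 29 = 60
σ = (2, 1, 0): 14 + 20 + 20 = 54
Optimal value attained by: σ = (0, 1, 2).
Answer: det⊕(G) = 66; verdict: NONSINGULAR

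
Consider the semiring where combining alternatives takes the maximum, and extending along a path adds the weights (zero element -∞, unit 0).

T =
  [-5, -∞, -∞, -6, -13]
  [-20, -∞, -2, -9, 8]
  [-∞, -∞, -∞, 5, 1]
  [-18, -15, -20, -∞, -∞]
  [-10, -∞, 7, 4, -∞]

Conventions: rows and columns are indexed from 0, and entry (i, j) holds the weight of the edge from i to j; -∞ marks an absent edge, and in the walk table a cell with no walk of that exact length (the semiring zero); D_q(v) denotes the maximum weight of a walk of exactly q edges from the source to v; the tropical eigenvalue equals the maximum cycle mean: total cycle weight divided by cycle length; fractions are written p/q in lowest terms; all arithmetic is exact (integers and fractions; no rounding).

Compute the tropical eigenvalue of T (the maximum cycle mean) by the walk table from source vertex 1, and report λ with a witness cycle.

q=0: [-∞, 0, -∞, -∞, -∞]
q=1: [-20, -∞, -2, -9, 8]
q=2: [-2, -24, 15, 12, -1]
q=3: [-6, -3, 6, 20, 16]
q=4: [6, 5, 23, 20, 7]
q=5: [2, 5, 14, 28, 24]
Optimal cycle mean attained by: cycle 2->4->2, total 1 + 7, length 2.
Answer: λ = 4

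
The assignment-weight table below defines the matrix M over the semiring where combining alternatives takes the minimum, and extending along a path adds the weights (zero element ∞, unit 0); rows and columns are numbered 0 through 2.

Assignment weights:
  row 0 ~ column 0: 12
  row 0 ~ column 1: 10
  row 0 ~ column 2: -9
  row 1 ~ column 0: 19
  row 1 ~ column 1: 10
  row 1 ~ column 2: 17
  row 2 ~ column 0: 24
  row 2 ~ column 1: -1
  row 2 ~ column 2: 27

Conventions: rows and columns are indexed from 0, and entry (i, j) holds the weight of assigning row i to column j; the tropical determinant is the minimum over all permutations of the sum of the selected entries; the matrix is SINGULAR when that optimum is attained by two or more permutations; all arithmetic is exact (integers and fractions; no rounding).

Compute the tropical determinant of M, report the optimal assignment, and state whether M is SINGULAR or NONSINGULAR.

σ = (0, 1, 2): 12 + 10 + 27 = 49
σ = (0, 2, 1): 12 + 17 + (-1) = 28
σ = (1, 0, 2): 10 + 19 + 27 = 56
σ = (1, 2, 0): 10 + 17 + 24 = 51
σ = (2, 0, 1): (-9) + 19 + (-1) = 9
σ = (2, 1, 0): (-9) + 10 + 24 = 25
Optimal value attained by: σ = (2, 0, 1).
Answer: det⊕(M) = 9; verdict: NONSINGULAR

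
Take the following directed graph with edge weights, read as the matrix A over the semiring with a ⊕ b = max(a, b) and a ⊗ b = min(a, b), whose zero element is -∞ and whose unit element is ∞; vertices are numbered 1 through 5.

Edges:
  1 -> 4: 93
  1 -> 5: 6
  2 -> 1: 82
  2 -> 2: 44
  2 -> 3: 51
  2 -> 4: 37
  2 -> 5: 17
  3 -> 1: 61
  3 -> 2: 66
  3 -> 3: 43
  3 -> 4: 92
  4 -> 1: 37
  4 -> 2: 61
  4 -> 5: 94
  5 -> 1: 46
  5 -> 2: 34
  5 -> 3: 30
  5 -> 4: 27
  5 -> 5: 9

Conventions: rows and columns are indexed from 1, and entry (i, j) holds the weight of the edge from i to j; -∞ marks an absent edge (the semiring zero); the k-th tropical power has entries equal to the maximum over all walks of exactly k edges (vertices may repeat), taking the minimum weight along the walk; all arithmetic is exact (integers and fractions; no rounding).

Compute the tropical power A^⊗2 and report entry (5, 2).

A^⊗2:
  [37, 61, 6, 6, 93]
  [51, 51, 44, 82, 37]
  [66, 61, 51, 61, 92]
  [61, 44, 51, 37, 17]
  [34, 34, 34, 46, 27]
Key observation: the optimum is the walk 5->2->2, with weight 34 min 44 = 34.
Optimal value attained by: walk 5->2->2.
Answer: (A^⊗2)[5][2] = 34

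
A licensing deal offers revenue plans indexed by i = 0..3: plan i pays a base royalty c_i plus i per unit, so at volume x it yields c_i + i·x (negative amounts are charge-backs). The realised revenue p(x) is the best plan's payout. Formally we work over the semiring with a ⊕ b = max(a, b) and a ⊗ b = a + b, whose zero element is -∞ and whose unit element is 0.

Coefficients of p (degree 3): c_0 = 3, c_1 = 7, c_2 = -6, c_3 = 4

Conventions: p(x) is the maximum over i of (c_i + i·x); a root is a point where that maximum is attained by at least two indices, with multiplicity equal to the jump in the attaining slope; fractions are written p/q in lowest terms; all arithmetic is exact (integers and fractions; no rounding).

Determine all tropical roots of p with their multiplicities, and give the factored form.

hull edge (i=0, c=3) to (i=1, c=7): slope 4, span 1
hull edge (i=1, c=7) to (i=3, c=4): slope -3/2, span 2
Factored form: p(x) = 4 ⊗ (x ⊕ (-4)) ⊗ (x ⊕ 3/2) ⊗ (x ⊕ 3/2)
Answer: roots = -4 (mult 1), 3/2 (mult 2)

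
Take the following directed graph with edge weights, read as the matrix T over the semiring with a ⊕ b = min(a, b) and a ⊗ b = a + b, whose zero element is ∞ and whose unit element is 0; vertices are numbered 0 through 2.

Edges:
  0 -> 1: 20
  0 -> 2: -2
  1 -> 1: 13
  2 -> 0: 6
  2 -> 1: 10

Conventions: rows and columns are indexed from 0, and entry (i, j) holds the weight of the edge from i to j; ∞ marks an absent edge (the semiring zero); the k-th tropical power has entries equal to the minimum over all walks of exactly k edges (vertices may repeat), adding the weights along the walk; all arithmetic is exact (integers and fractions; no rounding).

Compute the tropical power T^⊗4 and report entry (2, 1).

T^⊗2:
  [4, 8, ∞]
  [∞, 26, ∞]
  [∞, 23, 4]
T^⊗3:
  [∞, 21, 2]
  [∞, 39, ∞]
  [10, 14, ∞]
T^⊗4:
  [8, 12, ∞]
  [∞, 52, ∞]
  [∞, 27, 8]
Key observation: the optimum is the walk 2->0->2->1->1, with weight 6 + (-2) + 10 + 13 = 27.
Optimal value attained by: walk 2->0->2->1->1.
Answer: (T^⊗4)[2][1] = 27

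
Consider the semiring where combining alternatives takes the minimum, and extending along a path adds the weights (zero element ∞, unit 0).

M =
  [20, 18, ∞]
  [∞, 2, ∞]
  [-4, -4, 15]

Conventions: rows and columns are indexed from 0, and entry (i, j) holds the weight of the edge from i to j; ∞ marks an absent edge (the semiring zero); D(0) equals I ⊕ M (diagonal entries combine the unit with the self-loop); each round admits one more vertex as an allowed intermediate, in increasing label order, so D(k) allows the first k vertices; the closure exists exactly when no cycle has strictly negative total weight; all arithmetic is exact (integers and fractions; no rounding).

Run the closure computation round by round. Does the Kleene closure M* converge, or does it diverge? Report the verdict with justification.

D(0):
  [0, 18, ∞]
  [∞, 0, ∞]
  [-4, -4, 0]
D(1):
  [0, 18, ∞]
  [∞, 0, ∞]
  [-4, -4, 0]
D(2):
  [0, 18, ∞]
  [∞, 0, ∞]
  [-4, -4, 0]
D(3):
  [0, 18, ∞]
  [∞, 0, ∞]
  [-4, -4, 0]
Key observation: every diagonal entry stays at the unit through all rounds, so no improving cycle exists.
Answer: CONVERGES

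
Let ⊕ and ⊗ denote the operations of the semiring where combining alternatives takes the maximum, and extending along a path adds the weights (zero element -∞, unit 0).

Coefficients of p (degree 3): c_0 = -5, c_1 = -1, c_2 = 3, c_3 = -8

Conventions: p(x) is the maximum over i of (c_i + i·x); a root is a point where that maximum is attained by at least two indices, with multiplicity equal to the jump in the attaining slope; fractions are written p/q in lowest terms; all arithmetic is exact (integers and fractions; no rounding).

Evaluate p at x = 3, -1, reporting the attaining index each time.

p(3) = max(-5+0·3=-5, -1+1·3=2, 3+2·3=9, -8+3·3=1) = 9 (attained by i=2)
p(-1) = max(-5+0·(-1)=-5, -1+1·(-1)=-2, 3+2·(-1)=1, -8+3·(-1)=-11) = 1 (attained by i=2)
Answer: p(3) = 9; p(-1) = 1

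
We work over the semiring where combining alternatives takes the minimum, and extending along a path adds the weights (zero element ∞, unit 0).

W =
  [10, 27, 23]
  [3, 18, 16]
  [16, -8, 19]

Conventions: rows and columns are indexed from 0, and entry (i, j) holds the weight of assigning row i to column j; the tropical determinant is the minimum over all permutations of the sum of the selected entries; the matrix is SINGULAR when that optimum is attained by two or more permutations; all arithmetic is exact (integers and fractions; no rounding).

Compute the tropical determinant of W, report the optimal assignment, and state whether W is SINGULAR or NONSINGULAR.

σ = (0, 1, 2): 10 + 18 + 19 = 47
σ = (0, 2, 1): 10 + 16 + (-8) = 18
σ = (1, 0, 2): 27 + 3 + 19 = 49
σ = (1, 2, 0): 27 + 16 + 16 = 59
σ = (2, 0, 1): 23 + 3 + (-8) = 18
σ = (2, 1, 0): 23 + 18 + 16 = 57
Optimal value attained by: σ = (0, 2, 1).
Answer: det⊕(W) = 18; verdict: SINGULAR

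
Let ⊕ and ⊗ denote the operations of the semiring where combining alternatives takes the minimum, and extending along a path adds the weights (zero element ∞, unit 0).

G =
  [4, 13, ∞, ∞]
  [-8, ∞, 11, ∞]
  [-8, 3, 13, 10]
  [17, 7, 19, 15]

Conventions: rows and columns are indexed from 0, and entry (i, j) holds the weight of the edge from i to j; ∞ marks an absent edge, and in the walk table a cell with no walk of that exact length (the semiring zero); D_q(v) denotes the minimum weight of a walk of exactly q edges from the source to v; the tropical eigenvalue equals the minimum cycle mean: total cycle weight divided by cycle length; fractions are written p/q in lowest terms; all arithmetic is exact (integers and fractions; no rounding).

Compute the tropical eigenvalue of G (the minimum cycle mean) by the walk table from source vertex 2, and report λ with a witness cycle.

q=0: [∞, ∞, 0, ∞]
q=1: [-8, 3, 13, 10]
q=2: [-5, 5, 14, 23]
q=3: [-3, 8, 16, 24]
q=4: [0, 10, 19, 26]
Optimal cycle mean attained by: cycle 0->1->0, total 13 + (-8), length 2.
Answer: λ = 5/2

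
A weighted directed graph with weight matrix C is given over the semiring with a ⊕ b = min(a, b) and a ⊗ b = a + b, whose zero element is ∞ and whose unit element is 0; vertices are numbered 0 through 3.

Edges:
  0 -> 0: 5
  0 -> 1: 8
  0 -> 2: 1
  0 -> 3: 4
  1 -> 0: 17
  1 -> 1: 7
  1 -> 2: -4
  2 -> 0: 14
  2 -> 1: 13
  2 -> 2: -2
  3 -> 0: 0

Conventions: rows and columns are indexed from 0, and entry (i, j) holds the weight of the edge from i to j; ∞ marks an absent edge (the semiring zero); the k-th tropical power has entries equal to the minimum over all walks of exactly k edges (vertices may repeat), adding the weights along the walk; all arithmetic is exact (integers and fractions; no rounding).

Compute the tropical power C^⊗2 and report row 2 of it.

C^⊗2:
  [4, 13, -1, 9]
  [10, 9, -6, 21]
  [12, 11, -4, 18]
  [5, 8, 1, 4]
Answer: row 2 of C^⊗2 = [12, 11, -4, 18]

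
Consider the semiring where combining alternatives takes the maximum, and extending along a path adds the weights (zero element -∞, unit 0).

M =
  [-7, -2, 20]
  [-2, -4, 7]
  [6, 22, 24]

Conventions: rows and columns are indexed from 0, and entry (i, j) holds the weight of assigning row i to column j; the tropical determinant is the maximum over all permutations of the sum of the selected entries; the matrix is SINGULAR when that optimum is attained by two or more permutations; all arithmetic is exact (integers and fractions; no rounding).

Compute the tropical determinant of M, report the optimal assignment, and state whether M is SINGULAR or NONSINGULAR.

σ = (0, 1, 2): (-7) + (-4) + 24 = 13
σ = (0, 2, 1): (-7) + 7 + 22 = 22
σ = (1, 0, 2): (-2) + (-2) + 24 = 20
σ = (1, 2, 0): (-2) + 7 + 6 = 11
σ = (2, 0, 1): 20 + (-2) + 22 = 40
σ = (2, 1, 0): 20 + (-4) + 6 = 22
Optimal value attained by: σ = (2, 0, 1).
Answer: det⊕(M) = 40; verdict: NONSINGULAR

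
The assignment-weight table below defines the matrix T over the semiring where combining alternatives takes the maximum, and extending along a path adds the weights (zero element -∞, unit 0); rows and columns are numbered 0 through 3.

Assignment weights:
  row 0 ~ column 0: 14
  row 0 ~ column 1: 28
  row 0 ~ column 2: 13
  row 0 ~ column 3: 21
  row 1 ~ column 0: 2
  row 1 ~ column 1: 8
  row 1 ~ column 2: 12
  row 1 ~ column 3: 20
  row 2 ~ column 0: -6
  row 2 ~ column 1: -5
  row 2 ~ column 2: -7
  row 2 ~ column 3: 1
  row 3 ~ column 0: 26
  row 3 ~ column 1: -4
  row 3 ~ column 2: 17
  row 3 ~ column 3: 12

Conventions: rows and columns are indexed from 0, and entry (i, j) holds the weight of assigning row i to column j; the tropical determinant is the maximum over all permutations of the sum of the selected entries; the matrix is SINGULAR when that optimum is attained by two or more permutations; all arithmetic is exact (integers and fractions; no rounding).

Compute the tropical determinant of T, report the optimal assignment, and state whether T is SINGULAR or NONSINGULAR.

σ = (0, 1, 2, 3): 14 + 8 + (-7) + 12 = 27
σ = (0, 1, 3, 2): 14 + 8 + 1 + 17 = 40
σ = (0, 2, 1, 3): 14 + 12 + (-5) + 12 = 33
σ = (0, 2, 3, 1): 14 + 12 + 1 + (-4) = 23
σ = (0, 3, 1, 2): 14 + 20 + (-5) + 17 = 46
σ = (0, 3, 2, 1): 14 + 20 + (-7) + (-4) = 23
σ = (1, 0, 2, 3): 28 + 2 + (-7) + 12 = 35
σ = (1, 0, 3, 2): 28 + 2 + 1 + 17 = 48
σ = (1, 2, 0, 3): 28 + 12 + (-6) + 12 = 46
σ = (1, 2, 3, 0): 28 + 12 + 1 + 26 = 67
σ = (1, 3, 0, 2): 28 + 20 + (-6) + 17 = 59
σ = (1, 3, 2, 0): 28 + 20 + (-7) + 26 = 67
σ = (2, 0, 1, 3): 13 + 2 + (-5) + 12 = 22
σ = (2, 0, 3, 1): 13 + 2 + 1 + (-4) = 12
σ = (2, 1, 0, 3): 13 + 8 + (-6) + 12 = 27
σ = (2, 1, 3, 0): 13 + 8 + 1 + 26 = 48
σ = (2, 3, 0, 1): 13 + 20 + (-6) + (-4) = 23
σ = (2, 3, 1, 0): 13 + 20 + (-5) + 26 = 54
σ = (3, 0, 1, 2): 21 + 2 + (-5) + 17 = 35
σ = (3, 0, 2, 1): 21 + 2 + (-7) + (-4) = 12
σ = (3, 1, 0, 2): 21 + 8 + (-6) + 17 = 40
σ = (3, 1, 2, 0): 21 + 8 + (-7) + 26 = 48
σ = (3, 2, 0, 1): 21 + 12 + (-6) + (-4) = 23
σ = (3, 2, 1, 0): 21 + 12 + (-5) + 26 = 54
Optimal value attained by: σ = (1, 2, 3, 0).
Answer: det⊕(T) = 67; verdict: SINGULAR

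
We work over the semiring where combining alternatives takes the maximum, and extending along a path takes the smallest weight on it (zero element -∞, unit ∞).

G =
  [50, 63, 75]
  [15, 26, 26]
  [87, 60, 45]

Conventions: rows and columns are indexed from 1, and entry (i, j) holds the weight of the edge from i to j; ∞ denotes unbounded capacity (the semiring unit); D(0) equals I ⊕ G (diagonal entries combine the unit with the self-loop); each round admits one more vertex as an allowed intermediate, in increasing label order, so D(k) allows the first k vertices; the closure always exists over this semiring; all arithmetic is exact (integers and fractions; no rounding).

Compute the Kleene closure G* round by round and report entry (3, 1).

D(0):
  [∞, 63, 75]
  [15, ∞, 26]
  [87, 60, ∞]
D(1):
  [∞, 63, 75]
  [15, ∞, 26]
  [87, 63, ∞]
D(2):
  [∞, 63, 75]
  [15, ∞, 26]
  [87, 63, ∞]
D(3):
  [∞, 63, 75]
  [26, ∞, 26]
  [87, 63, ∞]
Answer: G*[3][1] = 87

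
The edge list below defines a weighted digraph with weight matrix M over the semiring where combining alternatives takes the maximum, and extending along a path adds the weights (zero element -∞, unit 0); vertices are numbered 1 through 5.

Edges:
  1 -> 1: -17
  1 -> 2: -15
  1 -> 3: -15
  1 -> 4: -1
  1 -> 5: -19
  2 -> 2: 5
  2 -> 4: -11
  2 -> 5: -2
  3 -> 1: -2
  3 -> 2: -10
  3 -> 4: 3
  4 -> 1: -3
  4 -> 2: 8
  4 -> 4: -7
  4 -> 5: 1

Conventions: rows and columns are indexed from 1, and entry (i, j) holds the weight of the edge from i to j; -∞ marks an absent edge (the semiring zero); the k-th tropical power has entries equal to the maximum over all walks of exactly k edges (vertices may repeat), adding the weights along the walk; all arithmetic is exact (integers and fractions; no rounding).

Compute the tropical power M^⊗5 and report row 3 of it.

M^⊗2:
  [-4, 7, -32, -8, 0]
  [-14, 10, -∞, -6, 3]
  [0, 11, -17, -3, 4]
  [-10, 13, -18, -3, 6]
  [-∞, -∞, -∞, -∞, -∞]
M^⊗3:
  [-11, 12, -19, -4, 5]
  [-9, 15, -29, -1, 8]
  [-6, 16, -15, 0, 9]
  [-6, 18, -25, 2, 11]
  [-∞, -∞, -∞, -∞, -∞]
M^⊗4:
  [-7, 17, -26, 1, 10]
  [-4, 20, -24, 4, 13]
  [-3, 21, -21, 5, 14]
  [-1, 23, -21, 7, 16]
  [-∞, -∞, -∞, -∞, -∞]
M^⊗5:
  [-2, 22, -22, 6, 15]
  [1, 25, -19, 9, 18]
  [2, 26, -18, 10, 19]
  [4, 28, -16, 12, 21]
  [-∞, -∞, -∞, -∞, -∞]
Answer: row 3 of M^⊗5 = [2, 26, -18, 10, 19]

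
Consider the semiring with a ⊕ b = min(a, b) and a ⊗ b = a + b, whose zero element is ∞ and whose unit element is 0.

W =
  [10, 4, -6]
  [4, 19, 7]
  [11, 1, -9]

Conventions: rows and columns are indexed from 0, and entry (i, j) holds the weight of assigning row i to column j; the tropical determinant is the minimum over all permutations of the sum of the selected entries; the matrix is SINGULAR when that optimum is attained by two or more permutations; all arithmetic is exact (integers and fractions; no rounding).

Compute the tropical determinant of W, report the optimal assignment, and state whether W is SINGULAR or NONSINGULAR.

σ = (0, 1, 2): 10 + 19 + (-9) = 20
σ = (0, 2, 1): 10 + 7 + 1 = 18
σ = (1, 0, 2): 4 + 4 + (-9) = -1
σ = (1, 2, 0): 4 + 7 + 11 = 22
σ = (2, 0, 1): (-6) + 4 + 1 = -1
σ = (2, 1, 0): (-6) + 19 + 11 = 24
Optimal value attained by: σ = (1, 0, 2).
Answer: det⊕(W) = -1; verdict: SINGULAR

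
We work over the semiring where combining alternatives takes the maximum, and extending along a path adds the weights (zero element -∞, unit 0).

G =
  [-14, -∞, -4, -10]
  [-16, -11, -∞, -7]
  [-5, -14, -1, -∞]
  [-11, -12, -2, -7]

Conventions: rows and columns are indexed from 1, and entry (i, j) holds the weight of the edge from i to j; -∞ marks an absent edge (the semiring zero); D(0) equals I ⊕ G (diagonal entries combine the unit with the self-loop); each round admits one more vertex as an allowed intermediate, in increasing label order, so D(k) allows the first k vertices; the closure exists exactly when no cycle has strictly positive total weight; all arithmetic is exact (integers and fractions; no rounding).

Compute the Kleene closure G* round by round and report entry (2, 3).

D(0):
  [0, -∞, -4, -10]
  [-16, 0, -∞, -7]
  [-5, -14, 0, -∞]
  [-11, -12, -2, 0]
D(1):
  [0, -∞, -4, -10]
  [-16, 0, -20, -7]
  [-5, -14, 0, -15]
  [-11, -12, -2, 0]
D(2):
  [0, -∞, -4, -10]
  [-16, 0, -20, -7]
  [-5, -14, 0, -15]
  [-11, -12, -2, 0]
D(3):
  [0, -18, -4, -10]
  [-16, 0, -20, -7]
  [-5, -14, 0, -15]
  [-7, -12, -2, 0]
D(4):
  [0, -18, -4, -10]
  [-14, 0, -9, -7]
  [-5, -14, 0, -15]
  [-7, -12, -2, 0]
Answer: G*[2][3] = -9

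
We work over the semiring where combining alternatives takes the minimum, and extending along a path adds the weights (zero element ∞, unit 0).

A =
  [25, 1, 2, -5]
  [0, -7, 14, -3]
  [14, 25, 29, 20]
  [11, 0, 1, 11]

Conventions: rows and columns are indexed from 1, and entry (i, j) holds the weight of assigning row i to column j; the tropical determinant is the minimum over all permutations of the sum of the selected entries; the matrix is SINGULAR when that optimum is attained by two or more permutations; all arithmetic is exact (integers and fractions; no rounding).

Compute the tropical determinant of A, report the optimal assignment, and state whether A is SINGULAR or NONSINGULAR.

σ = (1, 2, 3, 4): 25 + (-7) + 29 + 11 = 58
σ = (1, 2, 4, 3): 25 + (-7) + 20 + 1 = 39
σ = (1, 3, 2, 4): 25 + 14 + 25 + 11 = 75
σ = (1, 3, 4, 2): 25 + 14 + 20 + 0 = 59
σ = (1, 4, 2, 3): 25 + (-3) + 25 + 1 = 48
σ = (1, 4, 3, 2): 25 + (-3) + 29 + 0 = 51
σ = (2, 1, 3, 4): 1 + 0 + 29 + 11 = 41
σ = (2, 1, 4, 3): 1 + 0 + 20 + 1 = 22
σ = (2, 3, 1, 4): 1 + 14 + 14 + 11 = 40
σ = (2, 3, 4, 1): 1 + 14 + 20 + 11 = 46
σ = (2, 4, 1, 3): 1 + (-3) + 14 + 1 = 13
σ = (2, 4, 3, 1): 1 + (-3) + 29 + 11 = 38
σ = (3, 1, 2, 4): 2 + 0 + 25 + 11 = 38
σ = (3, 1, 4, 2): 2 + 0 + 20 + 0 = 22
σ = (3, 2, 1, 4): 2 + (-7) + 14 + 11 = 20
σ = (3, 2, 4, 1): 2 + (-7) + 20 + 11 = 26
σ = (3, 4, 1, 2): 2 + (-3) + 14 + 0 = 13
σ = (3, 4, 2, 1): 2 + (-3) + 25 + 11 = 35
σ = (4, 1, 2, 3): (-5) + 0 + 25 + 1 = 21
σ = (4, 1, 3, 2): (-5) + 0 + 29 + 0 = 24
σ = (4, 2, 1, 3): (-5) + (-7) + 14 + 1 = 3
σ = (4, 2, 3, 1): (-5) + (-7) + 29 + 11 = 28
σ = (4, 3, 1, 2): (-5) + 14 + 14 + 0 = 23
σ = (4, 3, 2, 1): (-5) + 14 + 25 + 11 = 45
Optimal value attained by: σ = (4, 2, 1, 3).
Answer: det⊕(A) = 3; verdict: NONSINGULAR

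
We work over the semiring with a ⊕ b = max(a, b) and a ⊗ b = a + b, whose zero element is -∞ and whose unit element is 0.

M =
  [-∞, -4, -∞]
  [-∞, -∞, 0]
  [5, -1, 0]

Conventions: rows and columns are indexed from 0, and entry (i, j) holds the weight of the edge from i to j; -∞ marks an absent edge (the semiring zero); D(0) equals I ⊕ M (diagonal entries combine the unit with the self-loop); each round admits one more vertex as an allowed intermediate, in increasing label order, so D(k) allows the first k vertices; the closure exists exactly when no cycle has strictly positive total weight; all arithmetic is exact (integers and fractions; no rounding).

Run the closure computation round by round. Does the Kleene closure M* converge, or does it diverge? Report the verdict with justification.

D(0):
  [0, -4, -∞]
  [-∞, 0, 0]
  [5, -1, 0]
D(1):
  [0, -4, -∞]
  [-∞, 0, 0]
  [5, 1, 0]
Detection: at round 2, diagonal entry (2, 2) turns strictly positive.
Key observation: the cycle 2->0->1->2 has total weight 5 + (-4) + 0, which is strictly positive.
Answer: DIVERGES — positive cycle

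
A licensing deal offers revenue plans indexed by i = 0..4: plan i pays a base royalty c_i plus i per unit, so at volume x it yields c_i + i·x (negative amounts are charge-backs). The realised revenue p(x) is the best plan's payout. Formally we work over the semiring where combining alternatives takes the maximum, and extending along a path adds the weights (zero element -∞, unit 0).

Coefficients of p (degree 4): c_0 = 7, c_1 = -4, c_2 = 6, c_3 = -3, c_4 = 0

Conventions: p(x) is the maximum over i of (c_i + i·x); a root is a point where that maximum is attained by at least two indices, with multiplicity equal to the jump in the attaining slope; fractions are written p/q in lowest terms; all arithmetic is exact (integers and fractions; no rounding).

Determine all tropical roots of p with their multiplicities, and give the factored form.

hull edge (i=0, c=7) to (i=2, c=6): slope -1/2, span 2
hull edge (i=2, c=6) to (i=4, c=0): slope -3, span 2
Factored form: p(x) = 0 ⊗ (x ⊕ 1/2) ⊗ (x ⊕ 1/2) ⊗ (x ⊕ 3) ⊗ (x ⊕ 3)
Answer: roots = 1/2 (mult 2), 3 (mult 2)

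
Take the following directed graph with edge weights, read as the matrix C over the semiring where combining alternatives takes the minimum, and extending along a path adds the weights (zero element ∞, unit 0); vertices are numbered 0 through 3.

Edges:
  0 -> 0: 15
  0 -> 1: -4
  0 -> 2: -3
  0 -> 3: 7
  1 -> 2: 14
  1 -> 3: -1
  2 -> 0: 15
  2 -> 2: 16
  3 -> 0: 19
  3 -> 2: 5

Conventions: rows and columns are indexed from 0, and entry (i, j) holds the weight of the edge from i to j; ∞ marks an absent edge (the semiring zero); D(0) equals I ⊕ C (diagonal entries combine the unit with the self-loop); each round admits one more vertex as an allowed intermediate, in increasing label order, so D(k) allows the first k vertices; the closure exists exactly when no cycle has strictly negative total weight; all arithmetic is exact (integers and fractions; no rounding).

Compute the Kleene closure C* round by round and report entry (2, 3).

D(0):
  [0, -4, -3, 7]
  [∞, 0, 14, -1]
  [15, ∞, 0, ∞]
  [19, ∞, 5, 0]
D(1):
  [0, -4, -3, 7]
  [∞, 0, 14, -1]
  [15, 11, 0, 22]
  [19, 15, 5, 0]
D(2):
  [0, -4, -3, -5]
  [∞, 0, 14, -1]
  [15, 11, 0, 10]
  [19, 15, 5, 0]
D(3):
  [0, -4, -3, -5]
  [29, 0, 14, -1]
  [15, 11, 0, 10]
  [19, 15, 5, 0]
D(4):
  [0, -4, -3, -5]
  [18, 0, 4, -1]
  [15, 11, 0, 10]
  [19, 15, 5, 0]
Answer: C*[2][3] = 10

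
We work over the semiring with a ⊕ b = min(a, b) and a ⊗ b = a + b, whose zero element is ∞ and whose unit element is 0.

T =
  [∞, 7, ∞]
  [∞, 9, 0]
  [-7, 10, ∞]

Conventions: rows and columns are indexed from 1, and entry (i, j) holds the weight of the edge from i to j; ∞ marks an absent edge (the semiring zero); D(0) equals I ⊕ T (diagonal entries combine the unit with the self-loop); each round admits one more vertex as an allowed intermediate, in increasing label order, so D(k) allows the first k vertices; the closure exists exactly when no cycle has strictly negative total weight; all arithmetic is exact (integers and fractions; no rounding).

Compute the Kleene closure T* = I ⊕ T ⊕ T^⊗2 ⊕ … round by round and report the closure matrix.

D(0):
  [0, 7, ∞]
  [∞, 0, 0]
  [-7, 10, 0]
D(1):
  [0, 7, ∞]
  [∞, 0, 0]
  [-7, 0, 0]
D(2):
  [0, 7, 7]
  [∞, 0, 0]
  [-7, 0, 0]
D(3):
  [0, 7, 7]
  [-7, 0, 0]
  [-7, 0, 0]
Answer: T* = [[0, 7, 7], [-7, 0, 0], [-7, 0, 0]]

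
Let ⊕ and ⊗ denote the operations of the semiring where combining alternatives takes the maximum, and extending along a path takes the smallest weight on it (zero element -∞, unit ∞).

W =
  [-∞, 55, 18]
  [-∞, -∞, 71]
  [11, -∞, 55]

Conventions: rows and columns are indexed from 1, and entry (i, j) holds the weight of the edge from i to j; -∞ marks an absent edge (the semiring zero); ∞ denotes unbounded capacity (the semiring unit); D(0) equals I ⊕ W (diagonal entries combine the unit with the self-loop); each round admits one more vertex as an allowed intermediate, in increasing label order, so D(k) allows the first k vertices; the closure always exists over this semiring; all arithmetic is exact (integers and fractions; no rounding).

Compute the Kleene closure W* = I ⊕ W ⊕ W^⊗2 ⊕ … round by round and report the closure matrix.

D(0):
  [∞, 55, 18]
  [-∞, ∞, 71]
  [11, -∞, ∞]
D(1):
  [∞, 55, 18]
  [-∞, ∞, 71]
  [11, 11, ∞]
D(2):
  [∞, 55, 55]
  [-∞, ∞, 71]
  [11, 11, ∞]
D(3):
  [∞, 55, 55]
  [11, ∞, 71]
  [11, 11, ∞]
Answer: W* = [[∞, 55, 55], [11, ∞, 71], [11, 11, ∞]]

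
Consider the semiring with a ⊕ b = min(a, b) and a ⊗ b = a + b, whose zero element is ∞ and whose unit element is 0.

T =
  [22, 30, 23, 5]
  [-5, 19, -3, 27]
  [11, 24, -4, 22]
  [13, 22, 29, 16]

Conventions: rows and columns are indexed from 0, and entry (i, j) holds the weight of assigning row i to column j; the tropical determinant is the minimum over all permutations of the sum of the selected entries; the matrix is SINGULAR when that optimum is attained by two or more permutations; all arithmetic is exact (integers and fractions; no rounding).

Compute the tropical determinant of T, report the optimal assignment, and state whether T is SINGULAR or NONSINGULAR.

σ = (0, 1, 2, 3): 22 + 19 + (-4) + 16 = 53
σ = (0, 1, 3, 2): 22 + 19 + 22 + 29 = 92
σ = (0, 2, 1, 3): 22 + (-3) + 24 + 16 = 59
σ = (0, 2, 3, 1): 22 + (-3) + 22 + 22 = 63
σ = (0, 3, 1, 2): 22 + 27 + 24 + 29 = 102
σ = (0, 3, 2, 1): 22 + 27 + (-4) + 22 = 67
σ = (1, 0, 2, 3): 30 + (-5) + (-4) + 16 = 37
σ = (1, 0, 3, 2): 30 + (-5) + 22 + 29 = 76
σ = (1, 2, 0, 3): 30 + (-3) + 11 + 16 = 54
σ = (1, 2, 3, 0): 30 + (-3) + 22 + 13 = 62
σ = (1, 3, 0, 2): 30 + 27 + 11 + 29 = 97
σ = (1, 3, 2, 0): 30 + 27 + (-4) + 13 = 66
σ = (2, 0, 1, 3): 23 + (-5) + 24 + 16 = 58
σ = (2, 0, 3, 1): 23 + (-5) + 22 + 22 = 62
σ = (2, 1, 0, 3): 23 + 19 + 11 + 16 = 69
σ = (2, 1, 3, 0): 23 + 19 + 22 + 13 = 77
σ = (2, 3, 0, 1): 23 + 27 + 11 + 22 = 83
σ = (2, 3, 1, 0): 23 + 27 + 24 + 13 = 87
σ = (3, 0, 1, 2): 5 + (-5) + 24 + 29 = 53
σ = (3, 0, 2, 1): 5 + (-5) + (-4) + 22 = 18
σ = (3, 1, 0, 2): 5 + 19 + 11 + 29 = 64
σ = (3, 1, 2, 0): 5 + 19 + (-4) + 13 = 33
σ = (3, 2, 0, 1): 5 + (-3) + 11 + 22 = 35
σ = (3, 2, 1, 0): 5 + (-3) + 24 + 13 = 39
Optimal value attained by: σ = (3, 0, 2, 1).
Answer: det⊕(T) = 18; verdict: NONSINGULAR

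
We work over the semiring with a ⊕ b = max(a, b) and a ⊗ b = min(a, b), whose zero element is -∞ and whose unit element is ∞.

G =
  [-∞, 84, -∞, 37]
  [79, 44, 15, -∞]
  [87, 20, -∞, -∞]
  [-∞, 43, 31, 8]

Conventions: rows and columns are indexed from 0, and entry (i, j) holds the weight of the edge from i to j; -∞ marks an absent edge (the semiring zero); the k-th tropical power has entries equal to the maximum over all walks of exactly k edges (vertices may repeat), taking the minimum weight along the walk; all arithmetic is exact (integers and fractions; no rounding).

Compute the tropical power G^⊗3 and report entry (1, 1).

G^⊗2:
  [79, 44, 31, 8]
  [44, 79, 15, 37]
  [20, 84, 15, 37]
  [43, 43, 15, 8]
G^⊗3:
  [44, 79, 15, 37]
  [79, 44, 31, 37]
  [79, 44, 31, 20]
  [43, 43, 15, 37]
Key observation: the optimum is the walk 1->0->1->1, with weight 79 min 84 min 44 = 44.
Optimal value attained by: walk 1->0->1->1.
Answer: (G^⊗3)[1][1] = 44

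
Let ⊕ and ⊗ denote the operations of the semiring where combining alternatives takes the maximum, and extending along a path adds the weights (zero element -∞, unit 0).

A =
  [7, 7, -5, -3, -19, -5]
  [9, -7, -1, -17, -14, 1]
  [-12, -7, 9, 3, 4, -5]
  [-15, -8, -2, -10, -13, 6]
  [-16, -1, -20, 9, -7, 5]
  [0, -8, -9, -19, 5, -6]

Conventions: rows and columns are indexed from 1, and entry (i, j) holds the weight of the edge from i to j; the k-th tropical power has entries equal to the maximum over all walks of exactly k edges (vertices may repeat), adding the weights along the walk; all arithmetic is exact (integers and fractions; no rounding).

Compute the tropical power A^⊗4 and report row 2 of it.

A^⊗2:
  [16, 14, 6, 4, 0, 8]
  [16, 16, 8, 6, 6, 4]
  [2, 3, 18, 13, 13, 9]
  [6, -2, 7, 1, 11, 0]
  [8, 1, 7, 2, 10, 15]
  [7, 7, 0, 14, -1, 10]
A^⊗3:
  [23, 23, 15, 13, 13, 15]
  [25, 23, 17, 15, 12, 17]
  [12, 12, 27, 22, 22, 19]
  [13, 13, 16, 20, 11, 16]
  [15, 15, 16, 19, 20, 15]
  [16, 14, 12, 8, 15, 20]
A^⊗4:
  [32, 30, 24, 22, 20, 24]
  [32, 32, 26, 22, 22, 24]
  [21, 21, 36, 31, 31, 28]
  [22, 20, 25, 20, 21, 26]
  [24, 22, 25, 29, 20, 25]
  [23, 23, 21, 24, 25, 20]
Answer: row 2 of A^⊗4 = [32, 32, 26, 22, 22, 24]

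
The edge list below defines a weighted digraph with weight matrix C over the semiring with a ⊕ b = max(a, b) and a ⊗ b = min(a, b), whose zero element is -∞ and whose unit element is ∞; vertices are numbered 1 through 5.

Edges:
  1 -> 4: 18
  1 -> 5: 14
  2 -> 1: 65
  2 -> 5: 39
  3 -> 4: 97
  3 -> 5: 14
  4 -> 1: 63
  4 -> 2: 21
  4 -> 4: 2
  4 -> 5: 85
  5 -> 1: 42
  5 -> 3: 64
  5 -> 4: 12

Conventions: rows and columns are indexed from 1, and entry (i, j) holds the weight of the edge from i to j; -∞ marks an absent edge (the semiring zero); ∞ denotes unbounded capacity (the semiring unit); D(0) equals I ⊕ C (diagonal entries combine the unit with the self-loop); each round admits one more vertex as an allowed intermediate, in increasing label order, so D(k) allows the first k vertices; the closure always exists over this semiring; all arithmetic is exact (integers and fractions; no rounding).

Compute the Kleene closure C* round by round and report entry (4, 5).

D(0):
  [∞, -∞, -∞, 18, 14]
  [65, ∞, -∞, -∞, 39]
  [-∞, -∞, ∞, 97, 14]
  [63, 21, -∞, ∞, 85]
  [42, -∞, 64, 12, ∞]
D(1):
  [∞, -∞, -∞, 18, 14]
  [65, ∞, -∞, 18, 39]
  [-∞, -∞, ∞, 97, 14]
  [63, 21, -∞, ∞, 85]
  [42, -∞, 64, 18, ∞]
D(2):
  [∞, -∞, -∞, 18, 14]
  [65, ∞, -∞, 18, 39]
  [-∞, -∞, ∞, 97, 14]
  [63, 21, -∞, ∞, 85]
  [42, -∞, 64, 18, ∞]
D(3):
  [∞, -∞, -∞, 18, 14]
  [65, ∞, -∞, 18, 39]
  [-∞, -∞, ∞, 97, 14]
  [63, 21, -∞, ∞, 85]
  [42, -∞, 64, 64, ∞]
D(4):
  [∞, 18, -∞, 18, 18]
  [65, ∞, -∞, 18, 39]
  [63, 21, ∞, 97, 85]
  [63, 21, -∞, ∞, 85]
  [63, 21, 64, 64, ∞]
D(5):
  [∞, 18, 18, 18, 18]
  [65, ∞, 39, 39, 39]
  [63, 21, ∞, 97, 85]
  [63, 21, 64, ∞, 85]
  [63, 21, 64, 64, ∞]
Answer: C*[4][5] = 85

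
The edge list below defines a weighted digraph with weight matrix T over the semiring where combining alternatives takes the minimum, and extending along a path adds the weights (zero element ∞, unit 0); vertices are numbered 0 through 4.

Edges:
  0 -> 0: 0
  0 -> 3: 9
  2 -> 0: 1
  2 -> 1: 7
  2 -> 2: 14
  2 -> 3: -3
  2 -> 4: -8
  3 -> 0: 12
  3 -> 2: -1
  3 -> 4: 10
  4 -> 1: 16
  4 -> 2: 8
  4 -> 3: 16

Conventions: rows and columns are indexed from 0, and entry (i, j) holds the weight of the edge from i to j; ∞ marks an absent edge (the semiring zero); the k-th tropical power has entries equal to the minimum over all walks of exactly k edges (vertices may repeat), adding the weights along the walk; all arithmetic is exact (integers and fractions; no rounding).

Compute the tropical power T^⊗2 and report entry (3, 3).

T^⊗2:
  [0, ∞, 8, 9, 19]
  [∞, ∞, ∞, ∞, ∞]
  [1, 8, -4, 8, 6]
  [0, 6, 13, -4, -9]
  [9, 15, 15, 5, 0]
Key observation: the optimum is the walk 3->2->3, with weight (-1) + (-3) = -4.
Optimal value attained by: walk 3->2->3.
Answer: (T^⊗2)[3][3] = -4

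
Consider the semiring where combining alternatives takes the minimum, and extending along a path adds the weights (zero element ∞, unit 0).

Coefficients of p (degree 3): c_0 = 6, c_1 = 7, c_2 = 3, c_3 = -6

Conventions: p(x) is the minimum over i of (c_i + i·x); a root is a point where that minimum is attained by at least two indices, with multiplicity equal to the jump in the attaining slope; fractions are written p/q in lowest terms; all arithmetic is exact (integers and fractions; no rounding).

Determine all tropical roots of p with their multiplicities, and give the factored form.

hull edge (i=0, c=6) to (i=3, c=-6): slope -4, span 3
Factored form: p(x) = -6 ⊗ (x ⊕ 4) ⊗ (x ⊕ 4) ⊗ (x ⊕ 4)
Answer: roots = 4 (mult 3)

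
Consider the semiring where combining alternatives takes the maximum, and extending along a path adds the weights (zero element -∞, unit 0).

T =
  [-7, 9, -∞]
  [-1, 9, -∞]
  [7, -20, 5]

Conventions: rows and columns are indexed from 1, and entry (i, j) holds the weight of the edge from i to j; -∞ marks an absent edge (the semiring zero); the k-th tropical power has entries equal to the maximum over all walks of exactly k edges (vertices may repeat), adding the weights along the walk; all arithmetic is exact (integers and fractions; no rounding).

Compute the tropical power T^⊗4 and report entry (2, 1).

T^⊗2:
  [8, 18, -∞]
  [8, 18, -∞]
  [12, 16, 10]
T^⊗3:
  [17, 27, -∞]
  [17, 27, -∞]
  [17, 25, 15]
T^⊗4:
  [26, 36, -∞]
  [26, 36, -∞]
  [24, 34, 20]
Key observation: the optimum is the walk 2->2->2->2->1, with weight 9 + 9 + 9 + (-1) = 26.
Optimal value attained by: walk 2->2->2->2->1.
Answer: (T^⊗4)[2][1] = 26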